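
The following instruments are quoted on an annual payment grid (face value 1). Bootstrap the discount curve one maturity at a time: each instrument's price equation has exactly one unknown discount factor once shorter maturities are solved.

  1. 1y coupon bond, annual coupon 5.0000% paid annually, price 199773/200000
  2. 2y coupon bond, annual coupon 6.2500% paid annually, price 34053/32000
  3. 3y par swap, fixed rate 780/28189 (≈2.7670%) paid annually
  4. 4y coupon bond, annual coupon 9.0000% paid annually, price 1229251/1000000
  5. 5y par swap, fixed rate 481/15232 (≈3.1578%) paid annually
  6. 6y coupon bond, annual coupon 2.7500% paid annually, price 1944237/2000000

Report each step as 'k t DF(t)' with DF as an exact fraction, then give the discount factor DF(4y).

step 1 [1y] bond c/1=1/20: DF=(199773/200000 − 1/20·(0))/(1+1/20) = 9513/10000 ≈ 0.951300
step 2 [2y] bond c/1=1/16: DF=(34053/32000 − 1/16·(0.951300))/(1+1/16) = 591/625 ≈ 0.945600
step 3 [3y] swap r/1=780/28189: DF=(1 − 780/28189·(0.951300+0.945600))/(1+780/28189) = 461/500 ≈ 0.922000
step 4 [4y] bond c/1=9/100: DF=(1229251/1000000 − 9/100·(0.951300+0.945600+0.922000))/(1+9/100) = 179/200 ≈ 0.895000
step 5 [5y] swap r/1=481/15232: DF=(1 − 481/15232·(0.951300+0.945600+0.922000+0.895000))/(1+481/15232) = 8557/10000 ≈ 0.855700
step 6 [6y] bond c/1=11/400: DF=(1944237/2000000 − 11/400·(0.951300+0.945600+0.922000+0.895000+0.855700))/(1+11/400) = 4119/5000 ≈ 0.823800

1 1 9513/10000
2 2 591/625
3 3 461/500
4 4 179/200
5 5 8557/10000
6 6 4119/5000
DF(4y) = 179/200 ≈ 0.895000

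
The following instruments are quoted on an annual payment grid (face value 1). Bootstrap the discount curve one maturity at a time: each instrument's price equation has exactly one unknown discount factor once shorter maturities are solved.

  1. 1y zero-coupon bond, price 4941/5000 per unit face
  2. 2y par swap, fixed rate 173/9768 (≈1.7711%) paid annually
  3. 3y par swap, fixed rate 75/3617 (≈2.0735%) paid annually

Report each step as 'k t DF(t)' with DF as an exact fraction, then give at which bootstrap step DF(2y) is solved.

1 1 4941/5000
2 2 4827/5000
3 3 47/50
DF(2y) is solved at step 2

step 1 [1y] zero: DF = P = 4941/5000 ≈ 0.988200
step 2 [2y] swap r/1=173/9768: DF=(1 − 173/9768·(0.988200))/(1+173/9768) = 4827/5000 ≈ 0.965400
step 3 [3y] swap r/1=75/3617: DF=(1 − 75/3617·(0.988200+0.965400))/(1+75/3617) = 47/50 ≈ 0.940000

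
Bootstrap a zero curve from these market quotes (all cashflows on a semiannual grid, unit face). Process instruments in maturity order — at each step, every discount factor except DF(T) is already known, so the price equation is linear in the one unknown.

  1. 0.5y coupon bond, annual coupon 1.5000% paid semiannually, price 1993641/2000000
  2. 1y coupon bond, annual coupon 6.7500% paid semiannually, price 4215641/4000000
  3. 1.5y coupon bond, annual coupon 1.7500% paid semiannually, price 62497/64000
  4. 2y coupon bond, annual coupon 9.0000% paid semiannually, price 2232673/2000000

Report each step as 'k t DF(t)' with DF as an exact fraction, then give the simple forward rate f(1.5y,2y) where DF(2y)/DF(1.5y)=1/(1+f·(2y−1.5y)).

1 1/2 4947/5000
2 1 617/625
3 3/2 9509/10000
4 2 4711/5000
f(1.5y,2y) = ((9509/10000)/(4711/5000) − 1)/(1/2) = 87/4711 ≈ 1.8467%

step 1 [0.5y] bond c/2=3/400: DF=(1993641/2000000 − 3/400·(0))/(1+3/400) = 4947/5000 ≈ 0.989400
step 2 [1y] bond c/2=27/800: DF=(4215641/4000000 − 27/800·(0.989400))/(1+27/800) = 617/625 ≈ 0.987200
step 3 [1.5y] bond c/2=7/800: DF=(62497/64000 − 7/800·(0.989400+0.987200))/(1+7/800) = 9509/10000 ≈ 0.950900
step 4 [2y] bond c/2=9/200: DF=(2232673/2000000 − 9/200·(0.989400+0.987200+0.950900))/(1+9/200) = 4711/5000 ≈ 0.942200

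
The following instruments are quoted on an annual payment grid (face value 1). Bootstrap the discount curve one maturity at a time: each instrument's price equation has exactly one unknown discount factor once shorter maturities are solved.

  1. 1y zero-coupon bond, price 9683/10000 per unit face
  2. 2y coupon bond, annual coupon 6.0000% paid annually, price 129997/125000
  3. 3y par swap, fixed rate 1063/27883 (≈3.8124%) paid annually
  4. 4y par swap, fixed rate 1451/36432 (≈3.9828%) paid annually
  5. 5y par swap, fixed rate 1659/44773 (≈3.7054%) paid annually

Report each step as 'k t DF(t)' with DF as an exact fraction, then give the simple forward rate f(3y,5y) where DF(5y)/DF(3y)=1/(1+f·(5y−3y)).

step 1 [1y] zero: DF = P = 9683/10000 ≈ 0.968300
step 2 [2y] bond c/1=3/50: DF=(129997/125000 − 3/50·(0.968300))/(1+3/50) = 9263/10000 ≈ 0.926300
step 3 [3y] swap r/1=1063/27883: DF=(1 − 1063/27883·(0.968300+0.926300))/(1+1063/27883) = 8937/10000 ≈ 0.893700
step 4 [4y] swap r/1=1451/36432: DF=(1 − 1451/36432·(0.968300+0.926300+0.893700))/(1+1451/36432) = 8549/10000 ≈ 0.854900
step 5 [5y] swap r/1=1659/44773: DF=(1 − 1659/44773·(0.968300+0.926300+0.893700+0.854900))/(1+1659/44773) = 8341/10000 ≈ 0.834100

1 1 9683/10000
2 2 9263/10000
3 3 8937/10000
4 4 8549/10000
5 5 8341/10000
f(3y,5y) = ((8937/10000)/(8341/10000) − 1)/(2) = 298/8341 ≈ 3.5727%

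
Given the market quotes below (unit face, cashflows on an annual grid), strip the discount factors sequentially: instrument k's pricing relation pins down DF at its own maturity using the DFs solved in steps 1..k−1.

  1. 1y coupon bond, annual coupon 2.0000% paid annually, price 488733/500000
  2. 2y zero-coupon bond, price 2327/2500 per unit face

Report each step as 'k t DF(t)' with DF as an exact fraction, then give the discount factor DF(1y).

step 1 [1y] bond c/1=1/50: DF=(488733/500000 − 1/50·(0))/(1+1/50) = 9583/10000 ≈ 0.958300
step 2 [2y] zero: DF = P = 2327/2500 ≈ 0.930800

1 1 9583/10000
2 2 2327/2500
DF(1y) = 9583/10000 ≈ 0.958300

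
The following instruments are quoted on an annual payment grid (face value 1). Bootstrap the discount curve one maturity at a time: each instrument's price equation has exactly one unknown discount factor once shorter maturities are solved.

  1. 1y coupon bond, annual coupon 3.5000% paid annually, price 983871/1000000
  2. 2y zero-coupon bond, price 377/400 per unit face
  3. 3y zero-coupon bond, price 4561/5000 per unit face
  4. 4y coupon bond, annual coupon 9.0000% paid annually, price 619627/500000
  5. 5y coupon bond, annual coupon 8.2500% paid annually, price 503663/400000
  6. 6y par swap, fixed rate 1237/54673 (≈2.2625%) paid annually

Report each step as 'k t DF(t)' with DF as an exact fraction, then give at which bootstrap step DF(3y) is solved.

1 1 4753/5000
2 2 377/400
3 3 4561/5000
4 4 9053/10000
5 5 2201/2500
6 6 8763/10000
DF(3y) is solved at step 3

step 1 [1y] bond c/1=7/200: DF=(983871/1000000 − 7/200·(0))/(1+7/200) = 4753/5000 ≈ 0.950600
step 2 [2y] zero: DF = P = 377/400 ≈ 0.942500
step 3 [3y] zero: DF = P = 4561/5000 ≈ 0.912200
step 4 [4y] bond c/1=9/100: DF=(619627/500000 − 9/100·(0.950600+0.942500+0.912200))/(1+9/100) = 9053/10000 ≈ 0.905300
step 5 [5y] bond c/1=33/400: DF=(503663/400000 − 33/400·(0.950600+0.942500+0.912200+0.905300))/(1+33/400) = 2201/2500 ≈ 0.880400
step 6 [6y] swap r/1=1237/54673: DF=(1 − 1237/54673·(0.950600+0.942500+0.912200+0.905300+0.880400))/(1+1237/54673) = 8763/10000 ≈ 0.876300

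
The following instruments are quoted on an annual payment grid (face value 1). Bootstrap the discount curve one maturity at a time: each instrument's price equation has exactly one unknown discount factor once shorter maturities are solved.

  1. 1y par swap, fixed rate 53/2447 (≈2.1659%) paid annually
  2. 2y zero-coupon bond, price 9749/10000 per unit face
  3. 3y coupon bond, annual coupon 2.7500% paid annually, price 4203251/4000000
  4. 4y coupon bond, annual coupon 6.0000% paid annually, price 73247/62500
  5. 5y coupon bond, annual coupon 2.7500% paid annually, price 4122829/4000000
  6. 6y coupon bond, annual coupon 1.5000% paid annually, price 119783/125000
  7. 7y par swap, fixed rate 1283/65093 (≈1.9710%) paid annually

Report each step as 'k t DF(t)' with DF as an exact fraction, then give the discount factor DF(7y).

1 1 2447/2500
2 2 9749/10000
3 3 1213/1250
4 4 9401/10000
5 5 8997/10000
6 6 8737/10000
7 7 8717/10000
DF(7y) = 8717/10000 ≈ 0.871700

step 1 [1y] swap r/1=53/2447: DF=(1 − 53/2447·(0))/(1+53/2447) = 2447/2500 ≈ 0.978800
step 2 [2y] zero: DF = P = 9749/10000 ≈ 0.974900
step 3 [3y] bond c/1=11/400: DF=(4203251/4000000 − 11/400·(0.978800+0.974900))/(1+11/400) = 1213/1250 ≈ 0.970400
step 4 [4y] bond c/1=3/50: DF=(73247/62500 − 3/50·(0.978800+0.974900+0.970400))/(1+3/50) = 9401/10000 ≈ 0.940100
step 5 [5y] bond c/1=11/400: DF=(4122829/4000000 − 11/400·(0.978800+0.974900+0.970400+0.940100))/(1+11/400) = 8997/10000 ≈ 0.899700
step 6 [6y] bond c/1=3/200: DF=(119783/125000 − 3/200·(0.978800+0.974900+0.970400+0.940100+0.899700))/(1+3/200) = 8737/10000 ≈ 0.873700
step 7 [7y] swap r/1=1283/65093: DF=(1 − 1283/65093·(0.978800+0.974900+0.970400+0.940100+0.899700+0.873700))/(1+1283/65093) = 8717/10000 ≈ 0.871700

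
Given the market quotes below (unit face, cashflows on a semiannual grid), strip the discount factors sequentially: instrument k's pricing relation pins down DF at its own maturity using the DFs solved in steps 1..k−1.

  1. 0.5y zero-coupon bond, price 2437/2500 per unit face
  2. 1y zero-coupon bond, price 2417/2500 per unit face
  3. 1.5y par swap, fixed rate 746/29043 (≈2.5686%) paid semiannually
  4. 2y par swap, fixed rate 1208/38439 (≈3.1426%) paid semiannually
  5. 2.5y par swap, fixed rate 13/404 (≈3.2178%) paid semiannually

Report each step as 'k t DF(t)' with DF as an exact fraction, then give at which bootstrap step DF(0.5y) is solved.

step 1 [0.5y] zero: DF = P = 2437/2500 ≈ 0.974800
step 2 [1y] zero: DF = P = 2417/2500 ≈ 0.966800
step 3 [1.5y] swap r/2=373/29043: DF=(1 − 373/29043·(0.974800+0.966800))/(1+373/29043) = 9627/10000 ≈ 0.962700
step 4 [2y] swap r/2=604/38439: DF=(1 − 604/38439·(0.974800+0.966800+0.962700))/(1+604/38439) = 2349/2500 ≈ 0.939600
step 5 [2.5y] swap r/2=13/808: DF=(1 − 13/808·(0.974800+0.966800+0.962700+0.939600))/(1+13/808) = 9233/10000 ≈ 0.923300

1 1/2 2437/2500
2 1 2417/2500
3 3/2 9627/10000
4 2 2349/2500
5 5/2 9233/10000
DF(0.5y) is solved at step 1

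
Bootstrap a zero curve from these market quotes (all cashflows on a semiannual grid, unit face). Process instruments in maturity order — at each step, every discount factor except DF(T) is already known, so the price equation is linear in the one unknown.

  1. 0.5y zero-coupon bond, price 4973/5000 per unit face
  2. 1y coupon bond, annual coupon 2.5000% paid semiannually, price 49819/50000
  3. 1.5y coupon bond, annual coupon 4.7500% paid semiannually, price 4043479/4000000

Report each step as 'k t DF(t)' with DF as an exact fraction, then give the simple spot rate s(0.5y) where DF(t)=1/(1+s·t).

step 1 [0.5y] zero: DF = P = 4973/5000 ≈ 0.994600
step 2 [1y] bond c/2=1/80: DF=(49819/50000 − 1/80·(0.994600))/(1+1/80) = 4859/5000 ≈ 0.971800
step 3 [1.5y] bond c/2=19/800: DF=(4043479/4000000 − 19/800·(0.994600+0.971800))/(1+19/800) = 4709/5000 ≈ 0.941800

1 1/2 4973/5000
2 1 4859/5000
3 3/2 4709/5000
s(0.5y) = (1/(4973/5000) − 1)/(1/2) = 54/4973 ≈ 1.0859%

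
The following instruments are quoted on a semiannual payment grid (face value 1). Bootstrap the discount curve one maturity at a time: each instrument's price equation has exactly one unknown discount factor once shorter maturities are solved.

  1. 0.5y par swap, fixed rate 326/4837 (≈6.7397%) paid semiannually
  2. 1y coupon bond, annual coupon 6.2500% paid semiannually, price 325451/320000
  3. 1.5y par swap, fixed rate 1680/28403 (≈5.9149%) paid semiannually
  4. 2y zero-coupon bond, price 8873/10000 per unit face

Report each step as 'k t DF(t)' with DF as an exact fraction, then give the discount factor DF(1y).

1 1/2 4837/5000
2 1 9569/10000
3 3/2 229/250
4 2 8873/10000
DF(1y) = 9569/10000 ≈ 0.956900

step 1 [0.5y] swap r/2=163/4837: DF=(1 − 163/4837·(0))/(1+163/4837) = 4837/5000 ≈ 0.967400
step 2 [1y] bond c/2=1/32: DF=(325451/320000 − 1/32·(0.967400))/(1+1/32) = 9569/10000 ≈ 0.956900
step 3 [1.5y] swap r/2=840/28403: DF=(1 − 840/28403·(0.967400+0.956900))/(1+840/28403) = 229/250 ≈ 0.916000
step 4 [2y] zero: DF = P = 8873/10000 ≈ 0.887300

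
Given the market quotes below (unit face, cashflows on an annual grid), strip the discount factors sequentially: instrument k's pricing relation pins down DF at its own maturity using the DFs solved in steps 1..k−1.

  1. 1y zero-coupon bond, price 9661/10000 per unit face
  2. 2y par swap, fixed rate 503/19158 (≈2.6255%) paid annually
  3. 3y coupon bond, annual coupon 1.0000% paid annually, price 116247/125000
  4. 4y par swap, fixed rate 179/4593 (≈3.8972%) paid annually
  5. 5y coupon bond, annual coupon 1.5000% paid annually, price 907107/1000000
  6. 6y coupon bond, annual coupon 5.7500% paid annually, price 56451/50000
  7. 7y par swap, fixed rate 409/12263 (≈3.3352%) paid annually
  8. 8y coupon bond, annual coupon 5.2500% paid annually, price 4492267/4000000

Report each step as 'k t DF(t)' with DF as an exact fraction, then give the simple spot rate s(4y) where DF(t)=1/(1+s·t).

step 1 [1y] zero: DF = P = 9661/10000 ≈ 0.966100
step 2 [2y] swap r/1=503/19158: DF=(1 − 503/19158·(0.966100))/(1+503/19158) = 9497/10000 ≈ 0.949700
step 3 [3y] bond c/1=1/100: DF=(116247/125000 − 1/100·(0.966100+0.949700))/(1+1/100) = 4509/5000 ≈ 0.901800
step 4 [4y] swap r/1=179/4593: DF=(1 − 179/4593·(0.966100+0.949700+0.901800))/(1+179/4593) = 1071/1250 ≈ 0.856800
step 5 [5y] bond c/1=3/200: DF=(907107/1000000 − 3/200·(0.966100+0.949700+0.901800+0.856800))/(1+3/200) = 4197/5000 ≈ 0.839400
step 6 [6y] bond c/1=23/400: DF=(56451/50000 − 23/400·(0.966100+0.949700+0.901800+0.856800+0.839400))/(1+23/400) = 4111/5000 ≈ 0.822200
step 7 [7y] swap r/1=409/12263: DF=(1 − 409/12263·(0.966100+0.949700+0.901800+0.856800+0.839400+0.822200))/(1+409/12263) = 1591/2000 ≈ 0.795500
step 8 [8y] bond c/1=21/400: DF=(4492267/4000000 − 21/400·(0.966100+0.949700+0.901800+0.856800+0.839400+0.822200+0.795500))/(1+21/400) = 1903/2500 ≈ 0.761200

1 1 9661/10000
2 2 9497/10000
3 3 4509/5000
4 4 1071/1250
5 5 4197/5000
6 6 4111/5000
7 7 1591/2000
8 8 1903/2500
s(4y) = (1/(1071/1250) − 1)/(4) = 179/4284 ≈ 4.1783%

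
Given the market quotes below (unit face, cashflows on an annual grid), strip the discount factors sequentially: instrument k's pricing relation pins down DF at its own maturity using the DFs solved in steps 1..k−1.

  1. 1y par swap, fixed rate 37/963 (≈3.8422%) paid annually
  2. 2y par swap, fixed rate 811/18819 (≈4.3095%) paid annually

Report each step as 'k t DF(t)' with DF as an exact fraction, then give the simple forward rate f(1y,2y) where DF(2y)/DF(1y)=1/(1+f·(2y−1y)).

step 1 [1y] swap r/1=37/963: DF=(1 − 37/963·(0))/(1+37/963) = 963/1000 ≈ 0.963000
step 2 [2y] swap r/1=811/18819: DF=(1 − 811/18819·(0.963000))/(1+811/18819) = 9189/10000 ≈ 0.918900

1 1 963/1000
2 2 9189/10000
f(1y,2y) = ((963/1000)/(9189/10000) − 1)/(1) = 49/1021 ≈ 4.7992%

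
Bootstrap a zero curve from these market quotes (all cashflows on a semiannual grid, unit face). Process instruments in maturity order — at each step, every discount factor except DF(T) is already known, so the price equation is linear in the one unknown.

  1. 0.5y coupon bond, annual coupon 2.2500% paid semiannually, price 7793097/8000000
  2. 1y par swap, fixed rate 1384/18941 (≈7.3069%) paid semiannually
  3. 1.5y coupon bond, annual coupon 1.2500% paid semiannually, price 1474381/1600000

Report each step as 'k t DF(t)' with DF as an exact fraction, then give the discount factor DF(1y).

step 1 [0.5y] bond c/2=9/800: DF=(7793097/8000000 − 9/800·(0))/(1+9/800) = 9633/10000 ≈ 0.963300
step 2 [1y] swap r/2=692/18941: DF=(1 − 692/18941·(0.963300))/(1+692/18941) = 2327/2500 ≈ 0.930800
step 3 [1.5y] bond c/2=1/160: DF=(1474381/1600000 − 1/160·(0.963300+0.930800))/(1+1/160) = 113/125 ≈ 0.904000

1 1/2 9633/10000
2 1 2327/2500
3 3/2 113/125
DF(1y) = 2327/2500 ≈ 0.930800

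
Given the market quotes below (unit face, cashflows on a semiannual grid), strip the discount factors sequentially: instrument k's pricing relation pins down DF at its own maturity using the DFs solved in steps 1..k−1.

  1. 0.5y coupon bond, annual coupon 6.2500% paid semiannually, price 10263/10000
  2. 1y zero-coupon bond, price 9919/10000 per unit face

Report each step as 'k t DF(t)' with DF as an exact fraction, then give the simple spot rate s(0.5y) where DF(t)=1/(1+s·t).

1 1/2 622/625
2 1 9919/10000
s(0.5y) = (1/(622/625) − 1)/(1/2) = 3/311 ≈ 0.9646%

step 1 [0.5y] bond c/2=1/32: DF=(10263/10000 − 1/32·(0))/(1+1/32) = 622/625 ≈ 0.995200
step 2 [1y] zero: DF = P = 9919/10000 ≈ 0.991900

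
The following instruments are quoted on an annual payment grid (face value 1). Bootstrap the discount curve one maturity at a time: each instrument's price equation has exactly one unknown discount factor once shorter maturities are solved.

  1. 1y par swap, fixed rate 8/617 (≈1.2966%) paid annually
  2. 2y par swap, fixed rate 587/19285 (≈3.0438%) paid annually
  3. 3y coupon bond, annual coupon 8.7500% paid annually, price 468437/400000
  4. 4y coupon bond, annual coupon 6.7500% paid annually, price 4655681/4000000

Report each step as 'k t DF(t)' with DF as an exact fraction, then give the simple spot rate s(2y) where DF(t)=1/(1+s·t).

step 1 [1y] swap r/1=8/617: DF=(1 − 8/617·(0))/(1+8/617) = 617/625 ≈ 0.987200
step 2 [2y] swap r/1=587/19285: DF=(1 − 587/19285·(0.987200))/(1+587/19285) = 9413/10000 ≈ 0.941300
step 3 [3y] bond c/1=7/80: DF=(468437/400000 − 7/80·(0.987200+0.941300))/(1+7/80) = 9217/10000 ≈ 0.921700
step 4 [4y] bond c/1=27/400: DF=(4655681/4000000 − 27/400·(0.987200+0.941300+0.921700))/(1+27/400) = 9101/10000 ≈ 0.910100

1 1 617/625
2 2 9413/10000
3 3 9217/10000
4 4 9101/10000
s(2y) = (1/(9413/10000) − 1)/(2) = 587/18826 ≈ 3.1180%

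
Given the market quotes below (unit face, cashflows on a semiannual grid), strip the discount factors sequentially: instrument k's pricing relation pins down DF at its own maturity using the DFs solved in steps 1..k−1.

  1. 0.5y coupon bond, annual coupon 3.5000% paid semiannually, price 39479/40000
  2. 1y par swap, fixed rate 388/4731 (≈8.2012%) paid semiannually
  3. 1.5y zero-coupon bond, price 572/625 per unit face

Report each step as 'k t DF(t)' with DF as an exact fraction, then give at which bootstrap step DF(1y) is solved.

step 1 [0.5y] bond c/2=7/400: DF=(39479/40000 − 7/400·(0))/(1+7/400) = 97/100 ≈ 0.970000
step 2 [1y] swap r/2=194/4731: DF=(1 − 194/4731·(0.970000))/(1+194/4731) = 1153/1250 ≈ 0.922400
step 3 [1.5y] zero: DF = P = 572/625 ≈ 0.915200

1 1/2 97/100
2 1 1153/1250
3 3/2 572/625
DF(1y) is solved at step 2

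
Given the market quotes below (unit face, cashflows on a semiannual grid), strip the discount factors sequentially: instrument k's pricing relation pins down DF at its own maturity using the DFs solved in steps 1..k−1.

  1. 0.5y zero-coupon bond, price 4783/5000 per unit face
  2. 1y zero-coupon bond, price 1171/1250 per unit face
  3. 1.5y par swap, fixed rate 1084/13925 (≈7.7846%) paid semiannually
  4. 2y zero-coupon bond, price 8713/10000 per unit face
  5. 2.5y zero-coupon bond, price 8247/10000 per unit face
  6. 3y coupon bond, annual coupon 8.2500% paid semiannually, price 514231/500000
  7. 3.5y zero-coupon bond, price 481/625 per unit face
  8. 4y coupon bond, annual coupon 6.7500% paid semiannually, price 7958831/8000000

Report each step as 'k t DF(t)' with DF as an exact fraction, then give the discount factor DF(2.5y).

step 1 [0.5y] zero: DF = P = 4783/5000 ≈ 0.956600
step 2 [1y] zero: DF = P = 1171/1250 ≈ 0.936800
step 3 [1.5y] swap r/2=542/13925: DF=(1 − 542/13925·(0.956600+0.936800))/(1+542/13925) = 2229/2500 ≈ 0.891600
step 4 [2y] zero: DF = P = 8713/10000 ≈ 0.871300
step 5 [2.5y] zero: DF = P = 8247/10000 ≈ 0.824700
step 6 [3y] bond c/2=33/800: DF=(514231/500000 − 33/800·(0.956600+0.936800+0.891600+0.871300+0.824700))/(1+33/800) = 4051/5000 ≈ 0.810200
step 7 [3.5y] zero: DF = P = 481/625 ≈ 0.769600
step 8 [4y] bond c/2=27/800: DF=(7958831/8000000 − 27/800·(0.956600+0.936800+0.891600+0.871300+0.824700+0.810200+0.769600))/(1+27/800) = 1529/2000 ≈ 0.764500

1 1/2 4783/5000
2 1 1171/1250
3 3/2 2229/2500
4 2 8713/10000
5 5/2 8247/10000
6 3 4051/5000
7 7/2 481/625
8 4 1529/2000
DF(2.5y) = 8247/10000 ≈ 0.824700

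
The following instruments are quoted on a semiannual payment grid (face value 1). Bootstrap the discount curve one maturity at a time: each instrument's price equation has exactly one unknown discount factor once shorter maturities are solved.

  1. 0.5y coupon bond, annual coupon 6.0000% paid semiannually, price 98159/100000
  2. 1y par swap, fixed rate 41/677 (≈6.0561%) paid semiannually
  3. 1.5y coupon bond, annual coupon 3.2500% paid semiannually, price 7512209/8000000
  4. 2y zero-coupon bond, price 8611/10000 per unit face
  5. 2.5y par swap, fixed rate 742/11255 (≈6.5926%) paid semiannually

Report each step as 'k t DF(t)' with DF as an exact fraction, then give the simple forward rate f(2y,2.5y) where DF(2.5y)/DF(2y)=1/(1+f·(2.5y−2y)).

1 1/2 953/1000
2 1 4713/5000
3 3/2 8937/10000
4 2 8611/10000
5 5/2 2129/2500
f(2y,2.5y) = ((8611/10000)/(2129/2500) − 1)/(1/2) = 95/4258 ≈ 2.2311%

step 1 [0.5y] bond c/2=3/100: DF=(98159/100000 − 3/100·(0))/(1+3/100) = 953/1000 ≈ 0.953000
step 2 [1y] swap r/2=41/1354: DF=(1 − 41/1354·(0.953000))/(1+41/1354) = 4713/5000 ≈ 0.942600
step 3 [1.5y] bond c/2=13/800: DF=(7512209/8000000 − 13/800·(0.953000+0.942600))/(1+13/800) = 8937/10000 ≈ 0.893700
step 4 [2y] zero: DF = P = 8611/10000 ≈ 0.861100
step 5 [2.5y] swap r/2=371/11255: DF=(1 − 371/11255·(0.953000+0.942600+0.893700+0.861100))/(1+371/11255) = 2129/2500 ≈ 0.851600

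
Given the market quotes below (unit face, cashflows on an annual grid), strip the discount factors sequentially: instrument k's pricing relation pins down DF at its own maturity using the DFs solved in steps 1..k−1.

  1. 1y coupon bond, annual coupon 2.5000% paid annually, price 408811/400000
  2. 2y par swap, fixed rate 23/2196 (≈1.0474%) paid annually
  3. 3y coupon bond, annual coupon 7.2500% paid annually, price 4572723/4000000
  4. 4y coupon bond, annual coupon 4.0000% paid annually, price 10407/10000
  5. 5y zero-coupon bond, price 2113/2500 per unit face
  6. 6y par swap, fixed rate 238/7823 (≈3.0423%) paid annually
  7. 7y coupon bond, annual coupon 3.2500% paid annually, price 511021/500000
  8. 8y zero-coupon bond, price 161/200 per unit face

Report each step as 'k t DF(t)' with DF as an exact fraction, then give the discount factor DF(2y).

step 1 [1y] bond c/1=1/40: DF=(408811/400000 − 1/40·(0))/(1+1/40) = 9971/10000 ≈ 0.997100
step 2 [2y] swap r/1=23/2196: DF=(1 − 23/2196·(0.997100))/(1+23/2196) = 9793/10000 ≈ 0.979300
step 3 [3y] bond c/1=29/400: DF=(4572723/4000000 − 29/400·(0.997100+0.979300))/(1+29/400) = 9323/10000 ≈ 0.932300
step 4 [4y] bond c/1=1/25: DF=(10407/10000 − 1/25·(0.997100+0.979300+0.932300))/(1+1/25) = 1111/1250 ≈ 0.888800
step 5 [5y] zero: DF = P = 2113/2500 ≈ 0.845200
step 6 [6y] swap r/1=238/7823: DF=(1 − 238/7823·(0.997100+0.979300+0.932300+0.888800+0.845200))/(1+238/7823) = 4167/5000 ≈ 0.833400
step 7 [7y] bond c/1=13/400: DF=(511021/500000 − 13/400·(0.997100+0.979300+0.932300+0.888800+0.845200+0.833400))/(1+13/400) = 327/400 ≈ 0.817500
step 8 [8y] zero: DF = P = 161/200 ≈ 0.805000

1 1 9971/10000
2 2 9793/10000
3 3 9323/10000
4 4 1111/1250
5 5 2113/2500
6 6 4167/5000
7 7 327/400
8 8 161/200
DF(2y) = 9793/10000 ≈ 0.979300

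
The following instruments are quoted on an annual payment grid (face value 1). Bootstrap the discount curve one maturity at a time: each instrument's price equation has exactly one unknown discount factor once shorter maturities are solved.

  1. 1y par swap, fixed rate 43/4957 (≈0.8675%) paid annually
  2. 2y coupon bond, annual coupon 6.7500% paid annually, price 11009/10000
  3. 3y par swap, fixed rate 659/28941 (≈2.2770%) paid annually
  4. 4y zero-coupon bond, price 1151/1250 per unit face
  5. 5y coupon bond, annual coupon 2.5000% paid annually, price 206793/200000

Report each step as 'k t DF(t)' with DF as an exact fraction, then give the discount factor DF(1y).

1 1 4957/5000
2 2 4843/5000
3 3 9341/10000
4 4 1151/1250
5 5 9157/10000
DF(1y) = 4957/5000 ≈ 0.991400

step 1 [1y] swap r/1=43/4957: DF=(1 − 43/4957·(0))/(1+43/4957) = 4957/5000 ≈ 0.991400
step 2 [2y] bond c/1=27/400: DF=(11009/10000 − 27/400·(0.991400))/(1+27/400) = 4843/5000 ≈ 0.968600
step 3 [3y] swap r/1=659/28941: DF=(1 − 659/28941·(0.991400+0.968600))/(1+659/28941) = 9341/10000 ≈ 0.934100
step 4 [4y] zero: DF = P = 1151/1250 ≈ 0.920800
step 5 [5y] bond c/1=1/40: DF=(206793/200000 − 1/40·(0.991400+0.968600+0.934100+0.920800))/(1+1/40) = 9157/10000 ≈ 0.915700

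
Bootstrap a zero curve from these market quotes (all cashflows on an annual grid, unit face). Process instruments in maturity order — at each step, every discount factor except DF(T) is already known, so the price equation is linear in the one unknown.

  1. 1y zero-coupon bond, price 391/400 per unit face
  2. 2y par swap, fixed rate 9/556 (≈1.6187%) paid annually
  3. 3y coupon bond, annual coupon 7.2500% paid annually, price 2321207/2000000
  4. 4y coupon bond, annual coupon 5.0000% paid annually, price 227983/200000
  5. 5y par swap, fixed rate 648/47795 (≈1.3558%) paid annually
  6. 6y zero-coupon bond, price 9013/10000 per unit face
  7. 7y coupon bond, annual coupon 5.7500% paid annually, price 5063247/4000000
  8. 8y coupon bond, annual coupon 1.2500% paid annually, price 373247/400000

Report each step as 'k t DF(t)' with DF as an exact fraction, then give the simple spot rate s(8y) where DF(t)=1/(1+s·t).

step 1 [1y] zero: DF = P = 391/400 ≈ 0.977500
step 2 [2y] swap r/1=9/556: DF=(1 − 9/556·(0.977500))/(1+9/556) = 1937/2000 ≈ 0.968500
step 3 [3y] bond c/1=29/400: DF=(2321207/2000000 − 29/400·(0.977500+0.968500))/(1+29/400) = 4753/5000 ≈ 0.950600
step 4 [4y] bond c/1=1/20: DF=(227983/200000 − 1/20·(0.977500+0.968500+0.950600))/(1+1/20) = 9477/10000 ≈ 0.947700
step 5 [5y] swap r/1=648/47795: DF=(1 − 648/47795·(0.977500+0.968500+0.950600+0.947700))/(1+648/47795) = 1169/1250 ≈ 0.935200
step 6 [6y] zero: DF = P = 9013/10000 ≈ 0.901300
step 7 [7y] bond c/1=23/400: DF=(5063247/4000000 − 23/400·(0.977500+0.968500+0.950600+0.947700+0.935200+0.901300))/(1+23/400) = 8881/10000 ≈ 0.888100
step 8 [8y] bond c/1=1/80: DF=(373247/400000 − 1/80·(0.977500+0.968500+0.950600+0.947700+0.935200+0.901300+0.888100))/(1+1/80) = 1681/2000 ≈ 0.840500

1 1 391/400
2 2 1937/2000
3 3 4753/5000
4 4 9477/10000
5 5 1169/1250
6 6 9013/10000
7 7 8881/10000
8 8 1681/2000
s(8y) = (1/(1681/2000) − 1)/(8) = 319/13448 ≈ 2.3721%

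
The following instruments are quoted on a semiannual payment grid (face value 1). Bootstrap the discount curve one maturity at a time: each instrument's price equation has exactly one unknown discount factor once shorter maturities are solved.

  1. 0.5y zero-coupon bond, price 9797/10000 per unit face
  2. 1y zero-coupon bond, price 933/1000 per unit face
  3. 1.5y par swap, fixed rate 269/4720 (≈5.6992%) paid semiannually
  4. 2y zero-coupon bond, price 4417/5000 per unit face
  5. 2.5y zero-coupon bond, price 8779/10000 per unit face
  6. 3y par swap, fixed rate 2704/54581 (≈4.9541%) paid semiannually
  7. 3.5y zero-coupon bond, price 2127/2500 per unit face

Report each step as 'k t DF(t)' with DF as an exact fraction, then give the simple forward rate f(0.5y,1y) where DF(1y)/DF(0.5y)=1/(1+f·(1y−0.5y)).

1 1/2 9797/10000
2 1 933/1000
3 3/2 9193/10000
4 2 4417/5000
5 5/2 8779/10000
6 3 1081/1250
7 7/2 2127/2500
f(0.5y,1y) = ((9797/10000)/(933/1000) − 1)/(1/2) = 467/4665 ≈ 10.0107%

step 1 [0.5y] zero: DF = P = 9797/10000 ≈ 0.979700
step 2 [1y] zero: DF = P = 933/1000 ≈ 0.933000
step 3 [1.5y] swap r/2=269/9440: DF=(1 − 269/9440·(0.979700+0.933000))/(1+269/9440) = 9193/10000 ≈ 0.919300
step 4 [2y] zero: DF = P = 4417/5000 ≈ 0.883400
step 5 [2.5y] zero: DF = P = 8779/10000 ≈ 0.877900
step 6 [3y] swap r/2=1352/54581: DF=(1 − 1352/54581·(0.979700+0.933000+0.919300+0.883400+0.877900))/(1+1352/54581) = 1081/1250 ≈ 0.864800
step 7 [3.5y] zero: DF = P = 2127/2500 ≈ 0.850800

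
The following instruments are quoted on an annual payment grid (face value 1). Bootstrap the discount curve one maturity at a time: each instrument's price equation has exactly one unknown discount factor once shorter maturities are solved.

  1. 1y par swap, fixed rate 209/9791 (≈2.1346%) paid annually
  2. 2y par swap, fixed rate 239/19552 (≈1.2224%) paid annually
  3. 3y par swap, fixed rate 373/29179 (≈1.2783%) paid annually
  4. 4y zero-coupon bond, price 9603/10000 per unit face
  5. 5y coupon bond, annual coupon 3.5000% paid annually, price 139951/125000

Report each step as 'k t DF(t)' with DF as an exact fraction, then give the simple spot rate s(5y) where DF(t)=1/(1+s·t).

1 1 9791/10000
2 2 9761/10000
3 3 9627/10000
4 4 9603/10000
5 5 4753/5000
s(5y) = (1/(4753/5000) − 1)/(5) = 247/23765 ≈ 1.0393%

step 1 [1y] swap r/1=209/9791: DF=(1 − 209/9791·(0))/(1+209/9791) = 9791/10000 ≈ 0.979100
step 2 [2y] swap r/1=239/19552: DF=(1 − 239/19552·(0.979100))/(1+239/19552) = 9761/10000 ≈ 0.976100
step 3 [3y] swap r/1=373/29179: DF=(1 − 373/29179·(0.979100+0.976100))/(1+373/29179) = 9627/10000 ≈ 0.962700
step 4 [4y] zero: DF = P = 9603/10000 ≈ 0.960300
step 5 [5y] bond c/1=7/200: DF=(139951/125000 − 7/200·(0.979100+0.976100+0.962700+0.960300))/(1+7/200) = 4753/5000 ≈ 0.950600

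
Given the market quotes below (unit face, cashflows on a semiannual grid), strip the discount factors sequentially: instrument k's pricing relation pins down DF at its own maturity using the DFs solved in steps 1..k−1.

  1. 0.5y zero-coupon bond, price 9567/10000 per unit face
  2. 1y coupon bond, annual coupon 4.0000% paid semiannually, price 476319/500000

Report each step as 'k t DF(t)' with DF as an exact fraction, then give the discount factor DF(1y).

1 1/2 9567/10000
2 1 572/625
DF(1y) = 572/625 ≈ 0.915200

step 1 [0.5y] zero: DF = P = 9567/10000 ≈ 0.956700
step 2 [1y] bond c/2=1/50: DF=(476319/500000 − 1/50·(0.956700))/(1+1/50) = 572/625 ≈ 0.915200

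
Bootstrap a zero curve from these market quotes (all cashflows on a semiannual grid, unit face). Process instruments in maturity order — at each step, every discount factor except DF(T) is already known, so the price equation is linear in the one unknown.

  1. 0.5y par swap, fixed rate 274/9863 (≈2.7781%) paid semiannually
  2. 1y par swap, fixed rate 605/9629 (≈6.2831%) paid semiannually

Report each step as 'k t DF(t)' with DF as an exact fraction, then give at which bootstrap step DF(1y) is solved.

step 1 [0.5y] swap r/2=137/9863: DF=(1 − 137/9863·(0))/(1+137/9863) = 9863/10000 ≈ 0.986300
step 2 [1y] swap r/2=605/19258: DF=(1 − 605/19258·(0.986300))/(1+605/19258) = 1879/2000 ≈ 0.939500

1 1/2 9863/10000
2 1 1879/2000
DF(1y) is solved at step 2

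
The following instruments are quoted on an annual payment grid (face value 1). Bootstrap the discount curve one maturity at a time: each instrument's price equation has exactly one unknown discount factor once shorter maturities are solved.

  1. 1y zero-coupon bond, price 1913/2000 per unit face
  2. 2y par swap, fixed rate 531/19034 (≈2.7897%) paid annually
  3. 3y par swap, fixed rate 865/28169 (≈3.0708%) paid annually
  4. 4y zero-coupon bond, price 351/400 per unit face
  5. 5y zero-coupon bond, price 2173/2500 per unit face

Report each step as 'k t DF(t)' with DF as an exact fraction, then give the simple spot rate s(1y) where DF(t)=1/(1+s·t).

1 1 1913/2000
2 2 9469/10000
3 3 1827/2000
4 4 351/400
5 5 2173/2500
s(1y) = (1/(1913/2000) − 1)/(1) = 87/1913 ≈ 4.5478%

step 1 [1y] zero: DF = P = 1913/2000 ≈ 0.956500
step 2 [2y] swap r/1=531/19034: DF=(1 − 531/19034·(0.956500))/(1+531/19034) = 9469/10000 ≈ 0.946900
step 3 [3y] swap r/1=865/28169: DF=(1 − 865/28169·(0.956500+0.946900))/(1+865/28169) = 1827/2000 ≈ 0.913500
step 4 [4y] zero: DF = P = 351/400 ≈ 0.877500
step 5 [5y] zero: DF = P = 2173/2500 ≈ 0.869200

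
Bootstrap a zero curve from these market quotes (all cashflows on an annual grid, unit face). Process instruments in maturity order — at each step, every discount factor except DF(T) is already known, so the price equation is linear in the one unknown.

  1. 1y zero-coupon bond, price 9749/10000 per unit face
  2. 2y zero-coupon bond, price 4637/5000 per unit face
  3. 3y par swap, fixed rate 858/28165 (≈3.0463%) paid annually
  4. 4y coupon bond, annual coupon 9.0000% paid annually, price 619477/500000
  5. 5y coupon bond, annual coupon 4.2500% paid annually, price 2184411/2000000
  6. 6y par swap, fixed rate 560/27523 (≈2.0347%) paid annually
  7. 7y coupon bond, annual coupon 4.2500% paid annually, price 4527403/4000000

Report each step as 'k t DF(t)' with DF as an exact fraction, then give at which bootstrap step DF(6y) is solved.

1 1 9749/10000
2 2 4637/5000
3 3 4571/5000
4 4 9041/10000
5 5 112/125
6 6 111/125
7 7 8613/10000
DF(6y) is solved at step 6

step 1 [1y] zero: DF = P = 9749/10000 ≈ 0.974900
step 2 [2y] zero: DF = P = 4637/5000 ≈ 0.927400
step 3 [3y] swap r/1=858/28165: DF=(1 − 858/28165·(0.974900+0.927400))/(1+858/28165) = 4571/5000 ≈ 0.914200
step 4 [4y] bond c/1=9/100: DF=(619477/500000 − 9/100·(0.974900+0.927400+0.914200))/(1+9/100) = 9041/10000 ≈ 0.904100
step 5 [5y] bond c/1=17/400: DF=(2184411/2000000 − 17/400·(0.974900+0.927400+0.914200+0.904100))/(1+17/400) = 112/125 ≈ 0.896000
step 6 [6y] swap r/1=560/27523: DF=(1 − 560/27523·(0.974900+0.927400+0.914200+0.904100+0.896000))/(1+560/27523) = 111/125 ≈ 0.888000
step 7 [7y] bond c/1=17/400: DF=(4527403/4000000 − 17/400·(0.974900+0.927400+0.914200+0.904100+0.896000+0.888000))/(1+17/400) = 8613/10000 ≈ 0.861300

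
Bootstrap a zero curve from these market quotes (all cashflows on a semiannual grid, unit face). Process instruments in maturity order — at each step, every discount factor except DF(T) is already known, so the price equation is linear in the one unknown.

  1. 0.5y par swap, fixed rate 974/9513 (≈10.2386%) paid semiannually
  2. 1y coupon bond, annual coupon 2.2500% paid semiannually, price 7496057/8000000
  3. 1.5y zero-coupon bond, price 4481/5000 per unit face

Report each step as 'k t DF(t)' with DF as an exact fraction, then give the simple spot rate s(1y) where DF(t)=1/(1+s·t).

1 1/2 9513/10000
2 1 229/250
3 3/2 4481/5000
s(1y) = (1/(229/250) − 1)/(1) = 21/229 ≈ 9.1703%

step 1 [0.5y] swap r/2=487/9513: DF=(1 − 487/9513·(0))/(1+487/9513) = 9513/10000 ≈ 0.951300
step 2 [1y] bond c/2=9/800: DF=(7496057/8000000 − 9/800·(0.951300))/(1+9/800) = 229/250 ≈ 0.916000
step 3 [1.5y] zero: DF = P = 4481/5000 ≈ 0.896200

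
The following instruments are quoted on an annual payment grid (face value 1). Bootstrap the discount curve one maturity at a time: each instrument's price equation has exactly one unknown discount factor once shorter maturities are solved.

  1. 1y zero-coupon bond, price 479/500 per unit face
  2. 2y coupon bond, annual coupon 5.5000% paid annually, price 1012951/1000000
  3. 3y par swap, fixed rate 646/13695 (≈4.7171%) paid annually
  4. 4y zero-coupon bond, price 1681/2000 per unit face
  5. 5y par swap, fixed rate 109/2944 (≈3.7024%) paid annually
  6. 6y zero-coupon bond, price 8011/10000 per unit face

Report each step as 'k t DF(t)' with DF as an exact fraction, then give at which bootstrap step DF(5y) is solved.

step 1 [1y] zero: DF = P = 479/500 ≈ 0.958000
step 2 [2y] bond c/1=11/200: DF=(1012951/1000000 − 11/200·(0.958000))/(1+11/200) = 4551/5000 ≈ 0.910200
step 3 [3y] swap r/1=646/13695: DF=(1 − 646/13695·(0.958000+0.910200))/(1+646/13695) = 2177/2500 ≈ 0.870800
step 4 [4y] zero: DF = P = 1681/2000 ≈ 0.840500
step 5 [5y] swap r/1=109/2944: DF=(1 − 109/2944·(0.958000+0.910200+0.870800+0.840500))/(1+109/2944) = 1673/2000 ≈ 0.836500
step 6 [6y] zero: DF = P = 8011/10000 ≈ 0.801100

1 1 479/500
2 2 4551/5000
3 3 2177/2500
4 4 1681/2000
5 5 1673/2000
6 6 8011/10000
DF(5y) is solved at step 5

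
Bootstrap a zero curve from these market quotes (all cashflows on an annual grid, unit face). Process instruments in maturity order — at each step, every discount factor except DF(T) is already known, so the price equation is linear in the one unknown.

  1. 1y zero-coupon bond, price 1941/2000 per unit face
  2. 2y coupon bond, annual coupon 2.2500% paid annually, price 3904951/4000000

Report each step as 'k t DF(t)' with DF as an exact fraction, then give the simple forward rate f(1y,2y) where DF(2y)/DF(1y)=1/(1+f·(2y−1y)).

1 1 1941/2000
2 2 4667/5000
f(1y,2y) = ((1941/2000)/(4667/5000) − 1)/(1) = 371/9334 ≈ 3.9747%

step 1 [1y] zero: DF = P = 1941/2000 ≈ 0.970500
step 2 [2y] bond c/1=9/400: DF=(3904951/4000000 − 9/400·(0.970500))/(1+9/400) = 4667/5000 ≈ 0.933400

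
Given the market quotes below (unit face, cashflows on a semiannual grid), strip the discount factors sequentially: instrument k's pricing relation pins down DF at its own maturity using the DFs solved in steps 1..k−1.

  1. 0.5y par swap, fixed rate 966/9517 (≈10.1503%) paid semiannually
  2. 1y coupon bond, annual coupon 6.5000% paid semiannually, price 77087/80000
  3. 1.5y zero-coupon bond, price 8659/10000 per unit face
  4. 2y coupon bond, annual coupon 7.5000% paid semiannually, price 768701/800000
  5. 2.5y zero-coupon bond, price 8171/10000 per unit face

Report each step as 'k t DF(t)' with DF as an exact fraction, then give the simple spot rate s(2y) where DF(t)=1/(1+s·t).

1 1/2 9517/10000
2 1 9033/10000
3 3/2 8659/10000
4 2 4139/5000
5 5/2 8171/10000
s(2y) = (1/(4139/5000) − 1)/(2) = 861/8278 ≈ 10.4011%

step 1 [0.5y] swap r/2=483/9517: DF=(1 − 483/9517·(0))/(1+483/9517) = 9517/10000 ≈ 0.951700
step 2 [1y] bond c/2=13/400: DF=(77087/80000 − 13/400·(0.951700))/(1+13/400) = 9033/10000 ≈ 0.903300
step 3 [1.5y] zero: DF = P = 8659/10000 ≈ 0.865900
step 4 [2y] bond c/2=3/80: DF=(768701/800000 − 3/80·(0.951700+0.903300+0.865900))/(1+3/80) = 4139/5000 ≈ 0.827800
step 5 [2.5y] zero: DF = P = 8171/10000 ≈ 0.817100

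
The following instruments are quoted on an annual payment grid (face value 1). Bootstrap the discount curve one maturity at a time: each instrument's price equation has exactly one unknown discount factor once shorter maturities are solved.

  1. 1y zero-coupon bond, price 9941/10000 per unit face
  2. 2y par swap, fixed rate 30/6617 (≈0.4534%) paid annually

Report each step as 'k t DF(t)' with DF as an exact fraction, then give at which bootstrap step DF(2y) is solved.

step 1 [1y] zero: DF = P = 9941/10000 ≈ 0.994100
step 2 [2y] swap r/1=30/6617: DF=(1 − 30/6617·(0.994100))/(1+30/6617) = 991/1000 ≈ 0.991000

1 1 9941/10000
2 2 991/1000
DF(2y) is solved at step 2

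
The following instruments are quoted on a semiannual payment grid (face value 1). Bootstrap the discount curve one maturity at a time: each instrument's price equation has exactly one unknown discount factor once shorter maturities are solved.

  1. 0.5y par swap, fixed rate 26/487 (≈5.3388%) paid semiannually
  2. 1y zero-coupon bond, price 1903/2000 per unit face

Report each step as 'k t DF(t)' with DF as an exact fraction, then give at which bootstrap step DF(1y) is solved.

1 1/2 487/500
2 1 1903/2000
DF(1y) is solved at step 2

step 1 [0.5y] swap r/2=13/487: DF=(1 − 13/487·(0))/(1+13/487) = 487/500 ≈ 0.974000
step 2 [1y] zero: DF = P = 1903/2000 ≈ 0.951500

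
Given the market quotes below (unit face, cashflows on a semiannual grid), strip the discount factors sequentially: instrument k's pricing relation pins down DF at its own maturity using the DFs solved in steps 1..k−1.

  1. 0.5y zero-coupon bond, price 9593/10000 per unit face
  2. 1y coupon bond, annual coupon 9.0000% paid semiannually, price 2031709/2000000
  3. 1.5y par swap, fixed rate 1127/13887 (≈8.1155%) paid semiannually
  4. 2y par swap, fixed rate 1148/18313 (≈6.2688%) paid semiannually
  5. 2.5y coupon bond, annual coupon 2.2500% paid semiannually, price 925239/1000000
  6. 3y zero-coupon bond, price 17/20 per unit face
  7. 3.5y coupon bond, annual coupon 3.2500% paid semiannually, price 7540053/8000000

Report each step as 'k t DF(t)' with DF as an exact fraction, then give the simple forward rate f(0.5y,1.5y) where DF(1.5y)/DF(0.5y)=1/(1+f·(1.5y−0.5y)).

1 1/2 9593/10000
2 1 2327/2500
3 3/2 8873/10000
4 2 2213/2500
5 5/2 4371/5000
6 3 17/20
7 7/2 8413/10000
f(0.5y,1.5y) = ((9593/10000)/(8873/10000) − 1)/(1) = 720/8873 ≈ 8.1145%

step 1 [0.5y] zero: DF = P = 9593/10000 ≈ 0.959300
step 2 [1y] bond c/2=9/200: DF=(2031709/2000000 − 9/200·(0.959300))/(1+9/200) = 2327/2500 ≈ 0.930800
step 3 [1.5y] swap r/2=1127/27774: DF=(1 − 1127/27774·(0.959300+0.930800))/(1+1127/27774) = 8873/10000 ≈ 0.887300
step 4 [2y] swap r/2=574/18313: DF=(1 − 574/18313·(0.959300+0.930800+0.887300))/(1+574/18313) = 2213/2500 ≈ 0.885200
step 5 [2.5y] bond c/2=9/800: DF=(925239/1000000 − 9/800·(0.959300+0.930800+0.887300+0.885200))/(1+9/800) = 4371/5000 ≈ 0.874200
step 6 [3y] zero: DF = P = 17/20 ≈ 0.850000
step 7 [3.5y] bond c/2=13/800: DF=(7540053/8000000 − 13/800·(0.959300+0.930800+0.887300+0.885200+0.874200+0.850000))/(1+13/800) = 8413/10000 ≈ 0.841300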